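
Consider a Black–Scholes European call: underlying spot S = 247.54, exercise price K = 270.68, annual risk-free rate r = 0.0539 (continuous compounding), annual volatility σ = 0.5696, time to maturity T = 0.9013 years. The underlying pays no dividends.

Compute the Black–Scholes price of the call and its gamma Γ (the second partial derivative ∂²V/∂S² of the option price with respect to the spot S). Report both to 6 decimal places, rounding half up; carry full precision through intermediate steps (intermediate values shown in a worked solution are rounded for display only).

σ√T = 0.5696·√0.9013 = 0.540760
d₁ = (ln(S/K) + (r+σ²/2)T) / (σ√T) = (ln(247.54/270.68) + (0.0539+0.5696²/2)·0.9013) / 0.540760 = (-0.089365 + 0.194791) / 0.540760 = 0.194958
d₂ = d₁ − σ√T = 0.194958 − 0.540760 = -0.345802
e^{−rT} = e^{−0.0539·0.9013} = 0.952581
N(d₁) = 0.577287,  N(d₂) = 0.364746
Call price V = S·N(d₁) − K·e^{−rT}·N(d₂) = 142.901679 − 94.047761 = 48.853918
φ(d₁) = (1/√(2π))·e^{−d₁²/2} = 0.391432
Γ = φ(d₁) / (S·σ·√T) = 0.002924

price = 48.853918
Γ = 0.002924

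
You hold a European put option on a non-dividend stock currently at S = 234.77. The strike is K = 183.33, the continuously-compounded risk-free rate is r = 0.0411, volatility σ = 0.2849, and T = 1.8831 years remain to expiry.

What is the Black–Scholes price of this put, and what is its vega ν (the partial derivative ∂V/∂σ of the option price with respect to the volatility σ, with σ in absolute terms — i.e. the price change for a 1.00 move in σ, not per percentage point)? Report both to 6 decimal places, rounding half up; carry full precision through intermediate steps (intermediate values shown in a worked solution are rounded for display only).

σ√T = 0.2849·√1.8831 = 0.390957
d₁ = (ln(S/K) + (r+σ²/2)T) / (σ√T) = (ln(234.77/183.33) + (0.0411+0.2849²/2)·1.8831) / 0.390957 = (0.247319 + 0.153819) / 0.390957 = 1.026040
d₂ = d₁ − σ√T = 1.026040 − 0.390957 = 0.635083
e^{−rT} = e^{−0.0411·1.8831} = 0.925524
N(−d₁) = 0.152436,  N(−d₂) = 0.262687
Put price V = K·e^{−rT}·N(−d₂) − S·N(−d₁) = 44.571785 − 35.787486 = 8.784299
φ(d₁) = (1/√(2π))·e^{−d₁²/2} = 0.235671
ν = S·φ(d₁)·√T = 75.925183

price = 8.784299
ν = 75.925183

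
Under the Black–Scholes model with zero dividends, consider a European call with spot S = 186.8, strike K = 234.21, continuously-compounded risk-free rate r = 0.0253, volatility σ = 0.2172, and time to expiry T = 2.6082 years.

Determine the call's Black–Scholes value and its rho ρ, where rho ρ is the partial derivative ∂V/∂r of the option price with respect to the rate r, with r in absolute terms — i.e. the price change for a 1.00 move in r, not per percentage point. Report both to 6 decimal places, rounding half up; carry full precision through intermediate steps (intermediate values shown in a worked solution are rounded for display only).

σ√T = 0.2172·√2.6082 = 0.350776
d₁ = (ln(S/K) + (r+σ²/2)T) / (σ√T) = (ln(186.8/234.21) + (0.0253+0.2172²/2)·2.6082) / 0.350776 = (-0.226180 + 0.127509) / 0.350776 = -0.281291
d₂ = d₁ − σ√T = -0.281291 − 0.350776 = -0.632067
e^{−rT} = e^{−0.0253·2.6082} = 0.936143
N(d₁) = 0.389244,  N(d₂) = 0.263672
Call price V = S·N(d₁) − K·e^{−rT}·N(d₂) = 72.710720 − 57.811023 = 14.899698
ρ = K·T·e^{−rT}·N(d₂) = 150.782710

price = 14.899698
ρ = 150.782710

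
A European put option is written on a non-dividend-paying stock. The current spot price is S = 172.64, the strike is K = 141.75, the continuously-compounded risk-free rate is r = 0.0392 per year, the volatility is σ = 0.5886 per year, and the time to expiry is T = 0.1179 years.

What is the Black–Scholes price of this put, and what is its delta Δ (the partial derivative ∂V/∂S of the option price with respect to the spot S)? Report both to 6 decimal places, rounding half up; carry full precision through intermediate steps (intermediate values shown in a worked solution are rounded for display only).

price = 2.627938
Δ = -0.135803

σ√T = 0.5886·√0.1179 = 0.202105
d₁ = (ln(S/K) + (r+σ²/2)T) / (σ√T) = (ln(172.64/141.75) + (0.0392+0.5886²/2)·0.1179) / 0.202105 = (0.197144 + 0.025045) / 0.202105 = 1.099371
d₂ = d₁ − σ√T = 1.099371 − 0.202105 = 0.897266
e^{−rT} = e^{−0.0392·0.1179} = 0.995389
N(−d₁) = 0.135803,  N(−d₂) = 0.184788
Put price V = K·e^{−rT}·N(−d₂) − S·N(−d₁) = 26.072985 − 23.445047 = 2.627938
Δ = −N(−d₁) = -0.135803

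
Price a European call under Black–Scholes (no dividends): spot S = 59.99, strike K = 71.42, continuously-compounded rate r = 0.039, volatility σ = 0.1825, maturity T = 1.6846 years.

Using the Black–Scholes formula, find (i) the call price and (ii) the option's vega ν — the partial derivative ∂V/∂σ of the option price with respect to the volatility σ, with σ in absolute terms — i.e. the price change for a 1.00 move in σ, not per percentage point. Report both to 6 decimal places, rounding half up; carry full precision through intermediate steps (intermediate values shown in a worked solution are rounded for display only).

price = 3.151374
ν = 29.313387

σ√T = 0.1825·√1.6846 = 0.236871
d₁ = (ln(S/K) + (r+σ²/2)T) / (σ√T) = (ln(59.99/71.42) + (0.039+0.1825²/2)·1.6846) / 0.236871 = (-0.174400 + 0.093753) / 0.236871 = -0.340468
d₂ = d₁ − σ√T = -0.340468 − 0.236871 = -0.577338
e^{−rT} = e^{−0.039·1.6846} = 0.936412
N(d₁) = 0.366752,  N(d₂) = 0.281855
Call price V = S·N(d₁) − K·e^{−rT}·N(d₂) = 22.001463 − 18.850089 = 3.151374
φ(d₁) = (1/√(2π))·e^{−d₁²/2} = 0.376477
ν = S·φ(d₁)·√T = 29.313387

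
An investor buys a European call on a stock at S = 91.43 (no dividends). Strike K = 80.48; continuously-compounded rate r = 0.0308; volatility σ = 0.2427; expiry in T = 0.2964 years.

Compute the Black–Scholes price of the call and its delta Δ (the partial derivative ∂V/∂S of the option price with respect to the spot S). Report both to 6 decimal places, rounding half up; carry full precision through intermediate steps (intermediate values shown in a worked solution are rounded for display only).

σ√T = 0.2427·√0.2964 = 0.132132
d₁ = (ln(S/K) + (r+σ²/2)T) / (σ√T) = (ln(91.43/80.48) + (0.0308+0.2427²/2)·0.2964) / 0.132132 = (0.127565 + 0.017859) / 0.132132 = 1.100591
d₂ = d₁ − σ√T = 1.100591 − 0.132132 = 0.968458
e^{−rT} = e^{−0.0308·0.2964} = 0.990912
N(d₁) = 0.864463,  N(d₂) = 0.833592
Call price V = S·N(d₁) − K·e^{−rT}·N(d₂) = 79.037813 − 66.477842 = 12.559971
Δ = N(d₁) = 0.864463

price = 12.559971
Δ = 0.864463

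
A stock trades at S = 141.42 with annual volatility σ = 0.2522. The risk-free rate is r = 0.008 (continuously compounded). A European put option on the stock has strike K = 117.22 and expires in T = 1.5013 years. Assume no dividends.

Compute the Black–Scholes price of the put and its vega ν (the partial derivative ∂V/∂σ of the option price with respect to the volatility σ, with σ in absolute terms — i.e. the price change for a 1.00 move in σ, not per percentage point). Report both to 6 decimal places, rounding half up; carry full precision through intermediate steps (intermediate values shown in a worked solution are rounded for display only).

σ√T = 0.2522·√1.5013 = 0.309014
d₁ = (ln(S/K) + (r+σ²/2)T) / (σ√T) = (ln(141.42/117.22) + (0.008+0.2522²/2)·1.5013) / 0.309014 = (0.187682 + 0.059755) / 0.309014 = 0.800730
d₂ = d₁ − σ√T = 0.800730 − 0.309014 = 0.491715
e^{−rT} = e^{−0.008·1.5013} = 0.988061
N(−d₁) = 0.211644,  N(−d₂) = 0.311460
Put price V = K·e^{−rT}·N(−d₂) − S·N(−d₁) = 36.073514 − 29.930707 = 6.142806
φ(d₁) = (1/√(2π))·e^{−d₁²/2} = 0.289522
ν = S·φ(d₁)·√T = 50.168000

price = 6.142806
ν = 50.168000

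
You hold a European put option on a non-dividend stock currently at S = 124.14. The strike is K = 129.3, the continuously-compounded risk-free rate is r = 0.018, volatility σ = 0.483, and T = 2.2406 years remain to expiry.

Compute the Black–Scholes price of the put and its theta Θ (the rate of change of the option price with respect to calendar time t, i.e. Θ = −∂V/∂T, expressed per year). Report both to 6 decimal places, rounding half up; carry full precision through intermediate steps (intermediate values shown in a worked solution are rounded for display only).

price = 35.072247
Θ = -6.052635

σ√T = 0.483·√2.2406 = 0.722985
d₁ = (ln(S/K) + (r+σ²/2)T) / (σ√T) = (ln(124.14/129.3) + (0.018+0.483²/2)·2.2406) / 0.722985 = (-0.040725 + 0.301684) / 0.722985 = 0.360947
d₂ = d₁ − σ√T = 0.360947 − 0.722985 = -0.362038
e^{−rT} = e^{−0.018·2.2406} = 0.960472
N(−d₁) = 0.359070,  N(−d₂) = 0.641338
Put price V = K·e^{−rT}·N(−d₂) − S·N(−d₁) = 79.647148 − 44.574900 = 35.072247
φ(d₁) = (1/√(2π))·e^{−d₁²/2} = 0.373783
Θ = −S·φ(d₁)·σ/(2√T) + r·K·e^{−rT}·N(−d₂) = −7.486283 + 1.433649 = -6.052635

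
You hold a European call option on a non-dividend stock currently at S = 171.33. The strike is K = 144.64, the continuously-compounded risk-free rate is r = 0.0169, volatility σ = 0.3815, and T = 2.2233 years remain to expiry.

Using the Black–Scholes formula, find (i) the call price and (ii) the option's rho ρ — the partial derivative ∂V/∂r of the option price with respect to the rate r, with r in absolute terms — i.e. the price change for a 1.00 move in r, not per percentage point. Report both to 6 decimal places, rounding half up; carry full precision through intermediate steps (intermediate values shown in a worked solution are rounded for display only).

price = 52.994917
ρ = 164.651218

σ√T = 0.3815·√2.2233 = 0.568845
d₁ = (ln(S/K) + (r+σ²/2)T) / (σ√T) = (ln(171.33/144.64) + (0.0169+0.3815²/2)·2.2233) / 0.568845 = (0.169344 + 0.199366) / 0.568845 = 0.648173
d₂ = d₁ − σ√T = 0.648173 − 0.568845 = 0.079328
e^{−rT} = e^{−0.0169·2.2233} = 0.963123
N(d₁) = 0.741563,  N(d₂) = 0.531614
Call price V = S·N(d₁) − K·e^{−rT}·N(d₂) = 127.052048 − 74.057131 = 52.994917
ρ = K·T·e^{−rT}·N(d₂) = 164.651218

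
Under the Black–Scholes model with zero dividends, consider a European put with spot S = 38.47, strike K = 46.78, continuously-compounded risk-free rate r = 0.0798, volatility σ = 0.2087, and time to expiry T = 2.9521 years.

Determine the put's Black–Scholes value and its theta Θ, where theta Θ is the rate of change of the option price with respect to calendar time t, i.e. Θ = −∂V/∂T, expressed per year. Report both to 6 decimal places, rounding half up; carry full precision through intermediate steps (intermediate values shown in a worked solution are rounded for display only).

price = 4.645371
Θ = 0.660920

σ√T = 0.2087·√2.9521 = 0.358582
d₁ = (ln(S/K) + (r+σ²/2)T) / (σ√T) = (ln(38.47/46.78) + (0.0798+0.2087²/2)·2.9521) / 0.358582 = (-0.195577 + 0.299868) / 0.358582 = 0.290843
d₂ = d₁ − σ√T = 0.290843 − 0.358582 = -0.067739
e^{−rT} = e^{−0.0798·2.9521} = 0.790114
N(−d₁) = 0.385586,  N(−d₂) = 0.527003
Put price V = K·e^{−rT}·N(−d₂) − S·N(−d₁) = 19.478854 − 14.833483 = 4.645371
φ(d₁) = (1/√(2π))·e^{−d₁²/2} = 0.382421
Θ = −S·φ(d₁)·σ/(2√T) + r·K·e^{−rT}·N(−d₂) = −0.893492 + 1.554413 = 0.660920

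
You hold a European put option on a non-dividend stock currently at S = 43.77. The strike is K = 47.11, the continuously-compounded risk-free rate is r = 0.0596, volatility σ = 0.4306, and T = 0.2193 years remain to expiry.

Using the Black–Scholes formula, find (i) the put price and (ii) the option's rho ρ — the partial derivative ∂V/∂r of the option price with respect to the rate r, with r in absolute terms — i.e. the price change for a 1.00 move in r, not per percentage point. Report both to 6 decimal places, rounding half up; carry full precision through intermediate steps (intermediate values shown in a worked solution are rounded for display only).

price = 5.149985
ρ = -6.685954

σ√T = 0.4306·√0.2193 = 0.201648
d₁ = (ln(S/K) + (r+σ²/2)T) / (σ√T) = (ln(43.77/47.11) + (0.0596+0.4306²/2)·0.2193) / 0.201648 = (-0.073537 + 0.033401) / 0.201648 = -0.199037
d₂ = d₁ − σ√T = -0.199037 − 0.201648 = -0.400685
e^{−rT} = e^{−0.0596·0.2193} = 0.987015
N(−d₁) = 0.578883,  N(−d₂) = 0.655674
Put price V = K·e^{−rT}·N(−d₂) − S·N(−d₁) = 30.487706 − 25.337722 = 5.149985
ρ = −K·T·e^{−rT}·N(−d₂) = -6.685954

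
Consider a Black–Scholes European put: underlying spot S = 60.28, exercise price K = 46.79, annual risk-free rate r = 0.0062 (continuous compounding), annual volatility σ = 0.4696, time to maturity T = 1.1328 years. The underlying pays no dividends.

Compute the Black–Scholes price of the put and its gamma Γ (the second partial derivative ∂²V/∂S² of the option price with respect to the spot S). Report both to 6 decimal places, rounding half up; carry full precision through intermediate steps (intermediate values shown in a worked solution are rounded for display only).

price = 4.982552
Γ = 0.009838

σ√T = 0.4696·√1.1328 = 0.499810
d₁ = (ln(S/K) + (r+σ²/2)T) / (σ√T) = (ln(60.28/46.79) + (0.0062+0.4696²/2)·1.1328) / 0.499810 = (0.253331 + 0.131928) / 0.499810 = 0.770812
d₂ = d₁ − σ√T = 0.770812 − 0.499810 = 0.271002
e^{−rT} = e^{−0.0062·1.1328} = 0.993001
N(−d₁) = 0.220409,  N(−d₂) = 0.393195
Put price V = K·e^{−rT}·N(−d₂) − S·N(−d₁) = 18.268825 − 13.286274 = 4.982552
φ(d₁) = (1/√(2π))·e^{−d₁²/2} = 0.296409
Γ = φ(d₁) / (S·σ·√T) = 0.009838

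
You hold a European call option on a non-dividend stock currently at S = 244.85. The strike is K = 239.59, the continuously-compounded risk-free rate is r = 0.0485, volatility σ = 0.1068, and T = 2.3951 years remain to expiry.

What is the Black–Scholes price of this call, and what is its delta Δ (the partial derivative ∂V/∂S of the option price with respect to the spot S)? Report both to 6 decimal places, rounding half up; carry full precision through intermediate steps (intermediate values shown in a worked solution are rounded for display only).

price = 35.800394
Δ = 0.820385

σ√T = 0.1068·√2.3951 = 0.165285
d₁ = (ln(S/K) + (r+σ²/2)T) / (σ√T) = (ln(244.85/239.59) + (0.0485+0.1068²/2)·2.3951) / 0.165285 = (0.021717 + 0.129822) / 0.165285 = 0.916833
d₂ = d₁ − σ√T = 0.916833 − 0.165285 = 0.751548
e^{−rT} = e^{−0.0485·2.3951} = 0.890331
N(d₁) = 0.820385,  N(d₂) = 0.773838
Call price V = S·N(d₁) − K·e^{−rT}·N(d₂) = 200.871219 − 165.070825 = 35.800394
Δ = N(d₁) = 0.820385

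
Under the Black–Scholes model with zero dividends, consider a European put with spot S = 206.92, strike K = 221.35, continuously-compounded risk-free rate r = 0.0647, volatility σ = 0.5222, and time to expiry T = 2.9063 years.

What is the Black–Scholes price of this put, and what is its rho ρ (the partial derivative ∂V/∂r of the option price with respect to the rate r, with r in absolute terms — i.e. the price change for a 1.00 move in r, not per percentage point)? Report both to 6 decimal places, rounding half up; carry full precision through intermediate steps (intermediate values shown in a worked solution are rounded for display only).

σ√T = 0.5222·√2.9063 = 0.890240
d₁ = (ln(S/K) + (r+σ²/2)T) / (σ√T) = (ln(206.92/221.35) + (0.0647+0.5222²/2)·2.9063) / 0.890240 = (-0.067413 + 0.584301) / 0.890240 = 0.580617
d₂ = d₁ − σ√T = 0.580617 − 0.890240 = -0.309623
e^{−rT} = e^{−0.0647·2.9063} = 0.828584
N(−d₁) = 0.280749,  N(−d₂) = 0.621576
Put price V = K·e^{−rT}·N(−d₂) − S·N(−d₁) = 114.001411 − 58.092659 = 55.908751
ρ = −K·T·e^{−rT}·N(−d₂) = -331.322299

price = 55.908751
ρ = -331.322299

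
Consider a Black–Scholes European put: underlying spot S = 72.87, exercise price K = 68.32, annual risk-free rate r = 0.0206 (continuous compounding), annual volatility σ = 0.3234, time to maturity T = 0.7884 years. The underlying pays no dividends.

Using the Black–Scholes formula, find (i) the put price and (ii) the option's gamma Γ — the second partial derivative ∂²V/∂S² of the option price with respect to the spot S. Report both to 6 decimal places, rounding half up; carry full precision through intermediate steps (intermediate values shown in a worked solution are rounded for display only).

price = 5.482831
Γ = 0.017422

σ√T = 0.3234·√0.7884 = 0.287153
d₁ = (ln(S/K) + (r+σ²/2)T) / (σ√T) = (ln(72.87/68.32) + (0.0206+0.3234²/2)·0.7884) / 0.287153 = (0.064474 + 0.057469) / 0.287153 = 0.424665
d₂ = d₁ − σ√T = 0.424665 − 0.287153 = 0.137512
e^{−rT} = e^{−0.0206·0.7884} = 0.983890
N(−d₁) = 0.335540,  N(−d₂) = 0.445313
Put price V = K·e^{−rT}·N(−d₂) − S·N(−d₁) = 29.933653 − 24.450822 = 5.482831
φ(d₁) = (1/√(2π))·e^{−d₁²/2} = 0.364544
Γ = φ(d₁) / (S·σ·√T) = 0.017422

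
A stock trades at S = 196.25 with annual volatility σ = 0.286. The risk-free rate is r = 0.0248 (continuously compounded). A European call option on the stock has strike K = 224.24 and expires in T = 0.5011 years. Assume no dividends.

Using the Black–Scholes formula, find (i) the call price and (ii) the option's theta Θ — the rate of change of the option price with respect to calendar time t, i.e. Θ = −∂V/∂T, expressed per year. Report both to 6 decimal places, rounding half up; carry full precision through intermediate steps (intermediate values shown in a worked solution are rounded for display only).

price = 7.132405
Θ = -15.317417

σ√T = 0.286·√0.5011 = 0.202455
d₁ = (ln(S/K) + (r+σ²/2)T) / (σ√T) = (ln(196.25/224.24) + (0.0248+0.286²/2)·0.5011) / 0.202455 = (-0.133328 + 0.032921) / 0.202455 = -0.495944
d₂ = d₁ − σ√T = -0.495944 − 0.202455 = -0.698399
e^{−rT} = e^{−0.0248·0.5011} = 0.987650
N(d₁) = 0.309967,  N(d₂) = 0.242464
Call price V = S·N(d₁) − K·e^{−rT}·N(d₂) = 60.831015 − 53.698610 = 7.132405
φ(d₁) = (1/√(2π))·e^{−d₁²/2} = 0.352777
Θ = −S·φ(d₁)·σ/(2√T) − r·K·e^{−rT}·N(d₂) = −13.985691 − 1.331726 = -15.317417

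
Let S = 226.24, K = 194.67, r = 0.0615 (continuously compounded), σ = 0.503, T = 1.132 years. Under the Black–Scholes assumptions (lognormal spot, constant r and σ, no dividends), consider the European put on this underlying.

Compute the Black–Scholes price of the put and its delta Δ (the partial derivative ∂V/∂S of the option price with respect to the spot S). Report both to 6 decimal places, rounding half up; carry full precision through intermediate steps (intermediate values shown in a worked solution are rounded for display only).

price = 24.169811
Δ = -0.248728

σ√T = 0.503·√1.132 = 0.535169
d₁ = (ln(S/K) + (r+σ²/2)T) / (σ√T) = (ln(226.24/194.67) + (0.0615+0.503²/2)·1.132) / 0.535169 = (0.150291 + 0.212821) / 0.535169 = 0.678499
d₂ = d₁ − σ√T = 0.678499 − 0.535169 = 0.143329
e^{−rT} = e^{−0.0615·1.132} = 0.932750
N(−d₁) = 0.248728,  N(−d₂) = 0.443015
Put price V = K·e^{−rT}·N(−d₂) − S·N(−d₁) = 80.441986 − 56.272174 = 24.169811
Δ = −N(−d₁) = -0.248728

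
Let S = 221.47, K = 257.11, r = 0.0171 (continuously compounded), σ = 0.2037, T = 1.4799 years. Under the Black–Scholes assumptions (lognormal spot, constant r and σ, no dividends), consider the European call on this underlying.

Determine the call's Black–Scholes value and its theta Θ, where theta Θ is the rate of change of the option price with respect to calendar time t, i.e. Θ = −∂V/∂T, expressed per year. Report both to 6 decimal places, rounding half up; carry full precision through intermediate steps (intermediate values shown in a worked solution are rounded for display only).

price = 11.503346
Θ = -8.033751

σ√T = 0.2037·√1.4799 = 0.247803
d₁ = (ln(S/K) + (r+σ²/2)T) / (σ√T) = (ln(221.47/257.11) + (0.0171+0.2037²/2)·1.4799) / 0.247803 = (-0.149217 + 0.056010) / 0.247803 = -0.376134
d₂ = d₁ − σ√T = -0.376134 − 0.247803 = -0.623938
e^{−rT} = e^{−0.0171·1.4799} = 0.975011
N(d₁) = 0.353409,  N(d₂) = 0.266334
Call price V = S·N(d₁) − K·e^{−rT}·N(d₂) = 78.269395 − 66.766049 = 11.503346
φ(d₁) = (1/√(2π))·e^{−d₁²/2} = 0.371697
Θ = −S·φ(d₁)·σ/(2√T) − r·K·e^{−rT}·N(d₂) = −6.892051 − 1.141699 = -8.033751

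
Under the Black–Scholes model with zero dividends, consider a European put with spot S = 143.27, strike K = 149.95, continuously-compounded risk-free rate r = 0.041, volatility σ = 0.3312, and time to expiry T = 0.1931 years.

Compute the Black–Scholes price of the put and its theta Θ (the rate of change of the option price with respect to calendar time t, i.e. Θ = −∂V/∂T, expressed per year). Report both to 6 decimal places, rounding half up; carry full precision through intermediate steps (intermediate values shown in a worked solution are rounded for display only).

σ√T = 0.3312·√0.1931 = 0.145540
d₁ = (ln(S/K) + (r+σ²/2)T) / (σ√T) = (ln(143.27/149.95) + (0.041+0.3312²/2)·0.1931) / 0.145540 = (-0.045571 + 0.018508) / 0.145540 = -0.185949
d₂ = d₁ − σ√T = -0.185949 − 0.145540 = -0.331489
e^{−rT} = e^{−0.041·0.1931} = 0.992114
N(−d₁) = 0.573758,  N(−d₂) = 0.629862
Put price V = K·e^{−rT}·N(−d₂) − S·N(−d₁) = 93.703045 − 82.202247 = 11.500798
φ(d₁) = (1/√(2π))·e^{−d₁²/2} = 0.392104
Θ = −S·φ(d₁)·σ/(2√T) + r·K·e^{−rT}·N(−d₂) = −21.170262 + 3.841825 = -17.328437

price = 11.500798
Θ = -17.328437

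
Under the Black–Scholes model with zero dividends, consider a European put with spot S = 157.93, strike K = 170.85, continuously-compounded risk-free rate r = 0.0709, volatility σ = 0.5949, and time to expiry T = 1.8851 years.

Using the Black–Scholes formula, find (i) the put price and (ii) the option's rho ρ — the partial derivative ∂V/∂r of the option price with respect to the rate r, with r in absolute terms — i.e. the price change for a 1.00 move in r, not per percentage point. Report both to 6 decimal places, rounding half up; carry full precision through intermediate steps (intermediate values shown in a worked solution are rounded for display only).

price = 44.603559
ρ = -178.494381

σ√T = 0.5949·√1.8851 = 0.816791
d₁ = (ln(S/K) + (r+σ²/2)T) / (σ√T) = (ln(157.93/170.85) + (0.0709+0.5949²/2)·1.8851) / 0.816791 = (-0.078634 + 0.467228) / 0.816791 = 0.475756
d₂ = d₁ − σ√T = 0.475756 − 0.816791 = -0.341035
e^{−rT} = e^{−0.0709·1.8851} = 0.874893
N(−d₁) = 0.317124,  N(−d₂) = 0.633461
Put price V = K·e^{−rT}·N(−d₂) − S·N(−d₁) = 94.686956 − 50.083397 = 44.603559
ρ = −K·T·e^{−rT}·N(−d₂) = -178.494381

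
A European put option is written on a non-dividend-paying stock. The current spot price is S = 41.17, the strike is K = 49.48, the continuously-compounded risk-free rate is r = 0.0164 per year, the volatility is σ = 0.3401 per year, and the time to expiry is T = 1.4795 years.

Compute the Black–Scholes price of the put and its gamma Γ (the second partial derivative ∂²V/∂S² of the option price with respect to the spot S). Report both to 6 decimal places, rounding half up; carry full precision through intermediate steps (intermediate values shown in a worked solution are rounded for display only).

σ√T = 0.3401·√1.4795 = 0.413680
d₁ = (ln(S/K) + (r+σ²/2)T) / (σ√T) = (ln(41.17/49.48) + (0.0164+0.3401²/2)·1.4795) / 0.413680 = (-0.183859 + 0.109829) / 0.413680 = -0.178954
d₂ = d₁ − σ√T = -0.178954 − 0.413680 = -0.592633
e^{−rT} = e^{−0.0164·1.4795} = 0.976028
N(−d₁) = 0.571013,  N(−d₂) = 0.723287
Put price V = K·e^{−rT}·N(−d₂) − S·N(−d₁) = 34.930318 − 23.508604 = 11.421714
φ(d₁) = (1/√(2π))·e^{−d₁²/2} = 0.392605
Γ = φ(d₁) / (S·σ·√T) = 0.023052

price = 11.421714
Γ = 0.023052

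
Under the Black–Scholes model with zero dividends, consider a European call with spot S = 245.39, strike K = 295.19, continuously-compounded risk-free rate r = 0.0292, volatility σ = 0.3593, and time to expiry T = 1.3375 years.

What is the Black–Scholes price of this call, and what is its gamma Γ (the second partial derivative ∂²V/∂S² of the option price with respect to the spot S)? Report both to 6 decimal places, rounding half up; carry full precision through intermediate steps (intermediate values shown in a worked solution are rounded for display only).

price = 26.916573
Γ = 0.003873

σ√T = 0.3593·√1.3375 = 0.415532
d₁ = (ln(S/K) + (r+σ²/2)T) / (σ√T) = (ln(245.39/295.19) + (0.0292+0.3593²/2)·1.3375) / 0.415532 = (-0.184770 + 0.125388) / 0.415532 = -0.142906
d₂ = d₁ − σ√T = -0.142906 − 0.415532 = -0.558438
e^{−rT} = e^{−0.0292·1.3375} = 0.961698
N(d₁) = 0.443182,  N(d₂) = 0.288273
Call price V = S·N(d₁) − K·e^{−rT}·N(d₂) = 108.752438 − 81.835865 = 26.916573
φ(d₁) = (1/√(2π))·e^{−d₁²/2} = 0.394889
Γ = φ(d₁) / (S·σ·√T) = 0.003873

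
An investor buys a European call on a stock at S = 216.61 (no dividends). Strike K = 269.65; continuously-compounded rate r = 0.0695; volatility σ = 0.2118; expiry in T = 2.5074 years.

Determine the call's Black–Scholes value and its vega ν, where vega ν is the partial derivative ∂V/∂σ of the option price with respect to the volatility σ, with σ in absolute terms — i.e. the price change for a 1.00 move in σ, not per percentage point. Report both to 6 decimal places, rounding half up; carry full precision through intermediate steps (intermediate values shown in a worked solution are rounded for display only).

σ√T = 0.2118·√2.5074 = 0.335380
d₁ = (ln(S/K) + (r+σ²/2)T) / (σ√T) = (ln(216.61/269.65) + (0.0695+0.2118²/2)·2.5074) / 0.335380 = (-0.219026 + 0.230504) / 0.335380 = 0.034224
d₂ = d₁ − σ√T = 0.034224 − 0.335380 = -0.301157
e^{−rT} = e^{−0.0695·2.5074} = 0.840075
N(d₁) = 0.513651,  N(d₂) = 0.381648
Call price V = S·N(d₁) − K·e^{−rT}·N(d₂) = 111.261872 − 86.453157 = 24.808715
φ(d₁) = (1/√(2π))·e^{−d₁²/2} = 0.398709
ν = S·φ(d₁)·√T = 136.755890

price = 24.808715
ν = 136.755890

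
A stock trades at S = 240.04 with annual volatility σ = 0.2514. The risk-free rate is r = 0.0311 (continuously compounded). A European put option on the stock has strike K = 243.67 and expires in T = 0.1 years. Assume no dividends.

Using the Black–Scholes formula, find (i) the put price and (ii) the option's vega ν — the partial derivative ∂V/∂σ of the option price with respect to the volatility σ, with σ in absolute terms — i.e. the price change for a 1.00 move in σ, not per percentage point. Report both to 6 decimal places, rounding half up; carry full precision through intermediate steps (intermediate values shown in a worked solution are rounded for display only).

σ√T = 0.2514·√0.1 = 0.079500
d₁ = (ln(S/K) + (r+σ²/2)T) / (σ√T) = (ln(240.04/243.67) + (0.0311+0.2514²/2)·0.1) / 0.079500 = (-0.015009 + 0.006270) / 0.079500 = -0.109927
d₂ = d₁ − σ√T = -0.109927 − 0.079500 = -0.189427
e^{−rT} = e^{−0.0311·0.1} = 0.996895
N(−d₁) = 0.543766,  N(−d₂) = 0.575121
Put price V = K·e^{−rT}·N(−d₂) − S·N(−d₁) = 139.704545 − 130.525699 = 9.178846
φ(d₁) = (1/√(2π))·e^{−d₁²/2} = 0.396539
ν = S·φ(d₁)·√T = 30.100221

price = 9.178846
ν = 30.100221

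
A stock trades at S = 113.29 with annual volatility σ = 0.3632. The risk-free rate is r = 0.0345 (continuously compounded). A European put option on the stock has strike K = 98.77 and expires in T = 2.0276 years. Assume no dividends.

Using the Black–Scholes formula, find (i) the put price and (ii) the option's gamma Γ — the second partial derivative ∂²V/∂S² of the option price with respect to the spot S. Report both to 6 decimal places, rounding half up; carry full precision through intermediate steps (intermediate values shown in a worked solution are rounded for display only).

σ√T = 0.3632·√2.0276 = 0.517174
d₁ = (ln(S/K) + (r+σ²/2)T) / (σ√T) = (ln(113.29/98.77) + (0.0345+0.3632²/2)·2.0276) / 0.517174 = (0.137157 + 0.203687) / 0.517174 = 0.659050
d₂ = d₁ − σ√T = 0.659050 − 0.517174 = 0.141876
e^{−rT} = e^{−0.0345·2.0276} = 0.932438
N(−d₁) = 0.254932,  N(−d₂) = 0.443589
Put price V = K·e^{−rT}·N(−d₂) − S·N(−d₁) = 40.853194 − 28.881221 = 11.971973
φ(d₁) = (1/√(2π))·e^{−d₁²/2} = 0.321065
Γ = φ(d₁) / (S·σ·√T) = 0.005480

price = 11.971973
Γ = 0.005480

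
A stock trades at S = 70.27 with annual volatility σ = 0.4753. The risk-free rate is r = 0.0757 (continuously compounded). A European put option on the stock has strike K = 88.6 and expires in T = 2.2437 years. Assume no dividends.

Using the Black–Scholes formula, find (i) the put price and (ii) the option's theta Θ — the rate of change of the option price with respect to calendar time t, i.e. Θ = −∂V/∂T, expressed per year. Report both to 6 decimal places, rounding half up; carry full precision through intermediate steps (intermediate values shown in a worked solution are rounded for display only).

σ√T = 0.4753·√2.2437 = 0.711951
d₁ = (ln(S/K) + (r+σ²/2)T) / (σ√T) = (ln(70.27/88.6) + (0.0757+0.4753²/2)·2.2437) / 0.711951 = (-0.231787 + 0.423285) / 0.711951 = 0.268977
d₂ = d₁ − σ√T = 0.268977 − 0.711951 = -0.442974
e^{−rT} = e^{−0.0757·2.2437} = 0.843793
N(−d₁) = 0.393974,  N(−d₂) = 0.671108
Put price V = K·e^{−rT}·N(−d₂) − S·N(−d₁) = 50.172060 − 27.684533 = 22.487527
φ(d₁) = (1/√(2π))·e^{−d₁²/2} = 0.384769
Θ = −S·φ(d₁)·σ/(2√T) + r·K·e^{−rT}·N(−d₂) = −4.289682 + 3.798025 = -0.491658

price = 22.487527
Θ = -0.491658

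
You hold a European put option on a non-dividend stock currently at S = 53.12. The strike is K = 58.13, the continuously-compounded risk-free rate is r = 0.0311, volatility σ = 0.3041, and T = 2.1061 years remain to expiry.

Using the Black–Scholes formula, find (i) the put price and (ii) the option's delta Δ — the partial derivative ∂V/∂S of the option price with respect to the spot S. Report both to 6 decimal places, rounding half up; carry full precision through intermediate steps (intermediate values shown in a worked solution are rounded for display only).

price = 10.069379
Δ = -0.434529

σ√T = 0.3041·√2.1061 = 0.441322
d₁ = (ln(S/K) + (r+σ²/2)T) / (σ√T) = (ln(53.12/58.13) + (0.0311+0.3041²/2)·2.1061) / 0.441322 = (-0.090128 + 0.162882) / 0.441322 = 0.164855
d₂ = d₁ − σ√T = 0.164855 − 0.441322 = -0.276468
e^{−rT} = e^{−0.0311·2.1061} = 0.936599
N(−d₁) = 0.434529,  N(−d₂) = 0.608906
Put price V = K·e^{−rT}·N(−d₂) − S·N(−d₁) = 33.151570 − 23.082191 = 10.069379
Δ = −N(−d₁) = -0.434529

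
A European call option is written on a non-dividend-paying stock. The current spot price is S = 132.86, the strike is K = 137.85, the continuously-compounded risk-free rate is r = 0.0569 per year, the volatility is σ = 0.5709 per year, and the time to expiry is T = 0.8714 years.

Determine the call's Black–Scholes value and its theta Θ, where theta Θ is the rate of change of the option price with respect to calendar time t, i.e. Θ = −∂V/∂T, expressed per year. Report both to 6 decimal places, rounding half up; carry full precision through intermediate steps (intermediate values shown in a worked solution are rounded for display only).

σ√T = 0.5709·√0.8714 = 0.532928
d₁ = (ln(S/K) + (r+σ²/2)T) / (σ√T) = (ln(132.86/137.85) + (0.0569+0.5709²/2)·0.8714) / 0.532928 = (-0.036870 + 0.191589) / 0.532928 = 0.290318
d₂ = d₁ − σ√T = 0.290318 − 0.532928 = -0.242610
e^{−rT} = e^{−0.0569·0.8714} = 0.951626
N(d₁) = 0.614214,  N(d₂) = 0.404154
Call price V = S·N(d₁) − K·e^{−rT}·N(d₂) = 81.604416 − 53.017574 = 28.586842
φ(d₁) = (1/√(2π))·e^{−d₁²/2} = 0.382479
Θ = −S·φ(d₁)·σ/(2√T) − r·K·e^{−rT}·N(d₂) = −15.539012 − 3.016700 = -18.555712

price = 28.586842
Θ = -18.555712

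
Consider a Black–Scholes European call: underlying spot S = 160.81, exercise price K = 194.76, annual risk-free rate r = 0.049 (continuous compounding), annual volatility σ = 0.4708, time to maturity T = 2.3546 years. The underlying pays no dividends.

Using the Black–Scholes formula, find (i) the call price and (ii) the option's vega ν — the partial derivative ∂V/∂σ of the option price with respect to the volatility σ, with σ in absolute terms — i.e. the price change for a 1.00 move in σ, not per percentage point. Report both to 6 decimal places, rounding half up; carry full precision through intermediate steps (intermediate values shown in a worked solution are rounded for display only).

price = 41.039983
ν = 95.274179

σ√T = 0.4708·√2.3546 = 0.722429
d₁ = (ln(S/K) + (r+σ²/2)T) / (σ√T) = (ln(160.81/194.76) + (0.049+0.4708²/2)·2.3546) / 0.722429 = (-0.191544 + 0.376327) / 0.722429 = 0.255780
d₂ = d₁ − σ√T = 0.255780 − 0.722429 = -0.466649
e^{−rT} = e^{−0.049·2.3546} = 0.891032
N(d₁) = 0.600940,  N(d₂) = 0.320375
Call price V = S·N(d₁) − K·e^{−rT}·N(d₂) = 96.637081 − 55.597098 = 41.039983
φ(d₁) = (1/√(2π))·e^{−d₁²/2} = 0.386103
ν = S·φ(d₁)·√T = 95.274179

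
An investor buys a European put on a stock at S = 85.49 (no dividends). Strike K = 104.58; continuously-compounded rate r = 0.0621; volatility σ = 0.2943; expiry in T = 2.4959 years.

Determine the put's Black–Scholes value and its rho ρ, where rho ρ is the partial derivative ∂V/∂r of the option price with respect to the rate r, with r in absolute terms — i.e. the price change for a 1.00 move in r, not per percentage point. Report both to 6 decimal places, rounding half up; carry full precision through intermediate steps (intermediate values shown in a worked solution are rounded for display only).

σ√T = 0.2943·√2.4959 = 0.464947
d₁ = (ln(S/K) + (r+σ²/2)T) / (σ√T) = (ln(85.49/104.58) + (0.0621+0.2943²/2)·2.4959) / 0.464947 = (-0.201553 + 0.263083) / 0.464947 = 0.132339
d₂ = d₁ − σ√T = 0.132339 − 0.464947 = -0.332609
e^{−rT} = e^{−0.0621·2.4959} = 0.856419
N(−d₁) = 0.447358,  N(−d₂) = 0.630285
Put price V = K·e^{−rT}·N(−d₂) − S·N(−d₁) = 56.451059 − 38.244653 = 18.206406
ρ = −K·T·e^{−rT}·N(−d₂) = -140.896198

price = 18.206406
ρ = -140.896198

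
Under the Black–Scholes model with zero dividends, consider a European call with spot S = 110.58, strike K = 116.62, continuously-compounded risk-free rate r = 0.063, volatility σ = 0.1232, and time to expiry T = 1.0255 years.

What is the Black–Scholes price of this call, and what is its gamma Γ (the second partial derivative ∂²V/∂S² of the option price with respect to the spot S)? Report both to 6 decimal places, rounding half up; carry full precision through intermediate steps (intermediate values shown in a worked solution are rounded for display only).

price = 6.120000
Γ = 0.028576

σ√T = 0.1232·√1.0255 = 0.124761
d₁ = (ln(S/K) + (r+σ²/2)T) / (σ√T) = (ln(110.58/116.62) + (0.063+0.1232²/2)·1.0255) / 0.124761 = (-0.053182 + 0.072389) / 0.124761 = 0.153955
d₂ = d₁ − σ√T = 0.153955 − 0.124761 = 0.029194
e^{−rT} = e^{−0.063·1.0255} = 0.937436
N(d₁) = 0.561177,  N(d₂) = 0.511645
Call price V = S·N(d₁) − K·e^{−rT}·N(d₂) = 62.055007 − 55.935007 = 6.120000
φ(d₁) = (1/√(2π))·e^{−d₁²/2} = 0.394242
Γ = φ(d₁) / (S·σ·√T) = 0.028576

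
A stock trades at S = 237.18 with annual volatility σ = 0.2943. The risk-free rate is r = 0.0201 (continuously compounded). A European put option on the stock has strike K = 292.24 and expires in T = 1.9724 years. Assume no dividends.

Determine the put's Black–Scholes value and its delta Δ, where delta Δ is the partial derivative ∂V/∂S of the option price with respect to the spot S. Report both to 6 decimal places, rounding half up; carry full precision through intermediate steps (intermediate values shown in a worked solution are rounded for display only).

σ√T = 0.2943·√1.9724 = 0.413321
d₁ = (ln(S/K) + (r+σ²/2)T) / (σ√T) = (ln(237.18/292.24) + (0.0201+0.2943²/2)·1.9724) / 0.413321 = (-0.208756 + 0.125062) / 0.413321 = -0.202490
d₂ = d₁ − σ√T = -0.202490 − 0.413321 = -0.615812
e^{−rT} = e^{−0.0201·1.9724} = 0.961130
N(−d₁) = 0.580233,  N(−d₂) = 0.730991
Put price V = K·e^{−rT}·N(−d₂) − S·N(−d₁) = 205.321166 − 137.619731 = 67.701434
Δ = −N(−d₁) = -0.580233

price = 67.701434
Δ = -0.580233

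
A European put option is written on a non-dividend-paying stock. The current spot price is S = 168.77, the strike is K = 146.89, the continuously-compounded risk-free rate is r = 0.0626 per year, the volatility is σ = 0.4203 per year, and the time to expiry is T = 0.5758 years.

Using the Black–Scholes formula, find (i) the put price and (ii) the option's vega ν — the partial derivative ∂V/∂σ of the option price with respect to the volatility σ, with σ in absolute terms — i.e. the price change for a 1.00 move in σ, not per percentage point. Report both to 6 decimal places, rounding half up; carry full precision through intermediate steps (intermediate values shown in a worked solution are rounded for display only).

σ√T = 0.4203·√0.5758 = 0.318930
d₁ = (ln(S/K) + (r+σ²/2)T) / (σ√T) = (ln(168.77/146.89) + (0.0626+0.4203²/2)·0.5758) / 0.318930 = (0.138853 + 0.086903) / 0.318930 = 0.707855
d₂ = d₁ − σ√T = 0.707855 − 0.318930 = 0.388925
e^{−rT} = e^{−0.0626·0.5758} = 0.964597
N(−d₁) = 0.239518,  N(−d₂) = 0.348666
Put price V = K·e^{−rT}·N(−d₂) − S·N(−d₁) = 49.402333 − 40.423405 = 8.978928
φ(d₁) = (1/√(2π))·e^{−d₁²/2} = 0.310532
ν = S·φ(d₁)·√T = 39.768361

price = 8.978928
ν = 39.768361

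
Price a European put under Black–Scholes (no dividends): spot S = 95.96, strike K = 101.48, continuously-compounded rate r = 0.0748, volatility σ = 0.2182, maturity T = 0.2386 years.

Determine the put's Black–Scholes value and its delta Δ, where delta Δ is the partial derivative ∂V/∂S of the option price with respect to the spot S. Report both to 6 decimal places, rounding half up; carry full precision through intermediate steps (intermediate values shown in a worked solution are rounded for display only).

price = 6.282285
Δ = -0.619442

σ√T = 0.2182·√0.2386 = 0.106583
d₁ = (ln(S/K) + (r+σ²/2)T) / (σ√T) = (ln(95.96/101.48) + (0.0748+0.2182²/2)·0.2386) / 0.106583 = (-0.055930 + 0.023527) / 0.106583 = -0.304015
d₂ = d₁ − σ√T = -0.304015 − 0.106583 = -0.410599
e^{−rT} = e^{−0.0748·0.2386} = 0.982311
N(−d₁) = 0.619442,  N(−d₂) = 0.659317
Put price V = K·e^{−rT}·N(−d₂) − S·N(−d₁) = 65.723922 − 59.441637 = 6.282285
Δ = −N(−d₁) = -0.619442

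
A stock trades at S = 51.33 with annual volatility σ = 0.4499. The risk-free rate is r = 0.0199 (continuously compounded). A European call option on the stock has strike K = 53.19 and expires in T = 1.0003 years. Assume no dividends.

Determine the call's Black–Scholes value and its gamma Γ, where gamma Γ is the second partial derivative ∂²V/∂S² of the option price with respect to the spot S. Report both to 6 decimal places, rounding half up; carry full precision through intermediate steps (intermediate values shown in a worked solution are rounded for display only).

price = 8.809065
Γ = 0.016963

σ√T = 0.4499·√1.0003 = 0.449967
d₁ = (ln(S/K) + (r+σ²/2)T) / (σ√T) = (ln(51.33/53.19) + (0.0199+0.4499²/2)·1.0003) / 0.449967 = (-0.035595 + 0.121141) / 0.449967 = 0.190117
d₂ = d₁ − σ√T = 0.190117 − 0.449967 = -0.259851
e^{−rT} = e^{−0.0199·1.0003} = 0.980291
N(d₁) = 0.575391,  N(d₂) = 0.397489
Call price V = S·N(d₁) − K·e^{−rT}·N(d₂) = 29.534827 − 20.725762 = 8.809065
φ(d₁) = (1/√(2π))·e^{−d₁²/2} = 0.391797
Γ = φ(d₁) / (S·σ·√T) = 0.016963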